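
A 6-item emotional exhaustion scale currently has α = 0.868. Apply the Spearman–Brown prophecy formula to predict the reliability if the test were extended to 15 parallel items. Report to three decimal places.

Length factor m = 15/6 = 2.5000
α' = m·α / (1 + (m−1)·α)
   = 15/6 × 0.868 / (1 + (15/6 − 1) × 0.868)
   = 2.1700 / 2.3020 = 0.943

predicted reliability = 0.943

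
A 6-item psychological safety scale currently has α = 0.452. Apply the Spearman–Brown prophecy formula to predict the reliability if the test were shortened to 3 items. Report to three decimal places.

predicted reliability = 0.292

Length factor m = 3/6 = 0.5000
α' = m·α / (1 − (1−m)·α)
   = 3/6 × 0.452 / (1 − (1 − 3/6) × 0.452)
   = 0.2260 / 0.7740 = 0.292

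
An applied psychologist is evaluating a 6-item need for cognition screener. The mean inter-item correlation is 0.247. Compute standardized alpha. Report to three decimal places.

Standardized α = k·r̄ / (1 + (k−1)·r̄) = 6 × 0.247 / (1 + 5 × 0.247)
  = 1.4820 / 2.2350 = 0.663

standardized alpha = 0.663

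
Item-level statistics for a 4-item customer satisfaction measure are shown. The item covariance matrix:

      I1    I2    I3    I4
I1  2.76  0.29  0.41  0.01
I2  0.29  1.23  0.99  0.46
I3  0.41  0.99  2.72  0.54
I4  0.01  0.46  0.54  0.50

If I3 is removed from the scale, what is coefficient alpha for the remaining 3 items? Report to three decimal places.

α = 0.379

Remaining items: I1, I2, I4 (k = 3).
ΣVar(i) = 2.76 + 1.23 + 0.50 = 4.49
σ²_T = 4.49 + 2 × 0.76 = 6.01
α (item deleted) = (3/2)·(1 − 4.49/6.01) = 0.379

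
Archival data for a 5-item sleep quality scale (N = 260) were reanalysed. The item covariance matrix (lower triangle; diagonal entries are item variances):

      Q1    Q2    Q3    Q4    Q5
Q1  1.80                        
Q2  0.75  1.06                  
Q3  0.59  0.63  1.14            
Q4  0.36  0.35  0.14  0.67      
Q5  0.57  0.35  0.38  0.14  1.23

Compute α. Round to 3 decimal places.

α = 0.739

Σσ²ᵢ = 1.80 + 1.06 + 1.14 + 0.67 + 1.23 = 5.90
Sum of the distinct covariances = 4.26
Var(T) = 5.90 + 2 × 4.26 = 14.42
α = (k/(k−1))·(1 − Σσ²ᵢ/Var(T)) = (5/4)·(1 − 5.90/14.42) = 0.739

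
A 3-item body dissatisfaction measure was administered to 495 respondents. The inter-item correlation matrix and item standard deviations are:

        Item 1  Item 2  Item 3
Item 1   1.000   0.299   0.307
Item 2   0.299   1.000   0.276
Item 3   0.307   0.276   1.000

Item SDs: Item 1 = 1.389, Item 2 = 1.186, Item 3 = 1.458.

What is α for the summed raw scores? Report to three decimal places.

Σσ²ᵢ = 1.389² + 1.186² + 1.458² = 5.4617
Covariances σ_ij = r_ij · s_i · s_j:
  σ(Item 1,Item 2) = 0.299 × 1.389 × 1.186 = 0.4926
  σ(Item 1,Item 3) = 0.307 × 1.389 × 1.458 = 0.6217
  σ(Item 2,Item 3) = 0.276 × 1.186 × 1.458 = 0.4773
σ²_T = Σσ²ᵢ + 2·Σσ_ij = 5.4617 + 2 × 1.5916 = 8.6449
α = (3/2)·(1 − 5.4617/8.6449) = 0.552

α = 0.552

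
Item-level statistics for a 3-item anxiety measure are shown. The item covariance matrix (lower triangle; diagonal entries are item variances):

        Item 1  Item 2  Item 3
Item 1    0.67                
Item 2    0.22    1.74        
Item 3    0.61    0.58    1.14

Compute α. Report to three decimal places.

Σσ²ᵢ = 0.67 + 1.74 + 1.14 = 3.55
Sum of off-diagonal covariances = 1.41
σ²_T = 3.55 + 2 × 1.41 = 6.37
α = (k/(k−1))·(1 − Σσ²ᵢ/σ²_T) = (3/2)·(1 − 3.55/6.37) = 0.664

α = 0.664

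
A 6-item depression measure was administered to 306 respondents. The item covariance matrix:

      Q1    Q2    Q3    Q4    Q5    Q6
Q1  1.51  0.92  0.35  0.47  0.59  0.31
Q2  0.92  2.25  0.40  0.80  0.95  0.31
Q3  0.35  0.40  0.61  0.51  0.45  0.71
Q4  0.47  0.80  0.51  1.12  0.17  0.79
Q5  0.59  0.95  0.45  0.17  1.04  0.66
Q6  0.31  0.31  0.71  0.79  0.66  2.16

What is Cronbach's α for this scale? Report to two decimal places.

ΣVar(i) = 1.51 + 2.25 + 0.61 + 1.12 + 1.04 + 2.16 = 8.69
Sum of the distinct covariances = 8.39
σ²_total = 8.69 + 2 × 8.39 = 25.47
α = (k/(k−1))·(1 − ΣVar(i)/σ²_total) = (6/5)·(1 − 8.69/25.47) = 0.79

α = 0.79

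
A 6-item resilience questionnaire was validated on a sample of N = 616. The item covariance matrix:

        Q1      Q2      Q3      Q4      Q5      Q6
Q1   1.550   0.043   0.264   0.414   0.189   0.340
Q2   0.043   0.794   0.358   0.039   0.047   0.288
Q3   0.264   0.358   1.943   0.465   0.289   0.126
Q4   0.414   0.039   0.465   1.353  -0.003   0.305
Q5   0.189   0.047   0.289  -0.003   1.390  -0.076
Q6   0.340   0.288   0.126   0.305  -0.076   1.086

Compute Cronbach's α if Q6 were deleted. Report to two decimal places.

Remaining items: Q1, Q2, Q3, Q4, Q5 (k = 5).
Σσᵢ² = 1.550 + 0.794 + 1.943 + 1.353 + 1.390 = 7.030
total variance = 7.030 + 2 × 2.105 = 11.240
α (item deleted) = (5/4)·(1 − 7.030/11.240) = 0.47

α = 0.47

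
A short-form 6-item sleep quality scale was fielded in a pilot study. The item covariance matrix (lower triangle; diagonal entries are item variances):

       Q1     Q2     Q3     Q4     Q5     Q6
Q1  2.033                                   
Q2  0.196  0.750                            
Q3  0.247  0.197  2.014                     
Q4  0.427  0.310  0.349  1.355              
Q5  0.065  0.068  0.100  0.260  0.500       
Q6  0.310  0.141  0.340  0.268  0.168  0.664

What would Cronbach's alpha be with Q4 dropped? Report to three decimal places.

Remaining items: Q1, Q2, Q3, Q5, Q6 (k = 5).
sum of item variances = 2.033 + 0.750 + 2.014 + 0.500 + 0.664 = 5.961
σ²_total = 5.961 + 2 × 1.832 = 9.625
α (item deleted) = (5/4)·(1 − 5.961/9.625) = 0.476

Cronbach's alpha = 0.476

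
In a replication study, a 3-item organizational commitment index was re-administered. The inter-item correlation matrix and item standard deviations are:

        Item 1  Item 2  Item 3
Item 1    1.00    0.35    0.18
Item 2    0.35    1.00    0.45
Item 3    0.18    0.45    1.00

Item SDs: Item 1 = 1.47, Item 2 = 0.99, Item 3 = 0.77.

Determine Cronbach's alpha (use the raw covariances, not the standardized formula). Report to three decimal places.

Σσ²ᵢ = 1.47² + 0.99² + 0.77² = 3.7339
Covariances σ_ij = r_ij · s_i · s_j:
  σ(Item 1,Item 2) = 0.35 × 1.47 × 0.99 = 0.5094
  σ(Item 1,Item 3) = 0.18 × 1.47 × 0.77 = 0.2037
  σ(Item 2,Item 3) = 0.45 × 0.99 × 0.77 = 0.3430
σ²_T = Σσ²ᵢ + 2·Σσ_ij = 3.7339 + 2 × 1.0561 = 5.8461
α = (3/2)·(1 − 3.7339/5.8461) = 0.542

Cronbach's alpha = 0.542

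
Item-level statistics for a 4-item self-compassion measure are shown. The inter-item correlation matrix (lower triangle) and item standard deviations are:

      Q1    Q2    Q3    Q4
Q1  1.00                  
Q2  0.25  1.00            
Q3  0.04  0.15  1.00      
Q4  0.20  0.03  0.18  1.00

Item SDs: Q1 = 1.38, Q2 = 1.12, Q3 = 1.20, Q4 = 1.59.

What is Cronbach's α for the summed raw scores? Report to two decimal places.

Σσ²ᵢ = 1.38² + 1.12² + 1.20² + 1.59² = 7.1269
Covariances σ_ij = r_ij · s_i · s_j:
  σ(Q1,Q2) = 0.25 × 1.38 × 1.12 = 0.3864
  σ(Q1,Q3) = 0.04 × 1.38 × 1.20 = 0.0662
  σ(Q1,Q4) = 0.20 × 1.38 × 1.59 = 0.4388
  σ(Q2,Q3) = 0.15 × 1.12 × 1.20 = 0.2016
  σ(Q2,Q4) = 0.03 × 1.12 × 1.59 = 0.0534
  σ(Q3,Q4) = 0.18 × 1.20 × 1.59 = 0.3434
σ²_T = Σσ²ᵢ + 2·Σσ_ij = 7.1269 + 2 × 1.4898 = 10.1065
α = (4/3)·(1 − 7.1269/10.1065) = 0.39

Cronbach's α = 0.39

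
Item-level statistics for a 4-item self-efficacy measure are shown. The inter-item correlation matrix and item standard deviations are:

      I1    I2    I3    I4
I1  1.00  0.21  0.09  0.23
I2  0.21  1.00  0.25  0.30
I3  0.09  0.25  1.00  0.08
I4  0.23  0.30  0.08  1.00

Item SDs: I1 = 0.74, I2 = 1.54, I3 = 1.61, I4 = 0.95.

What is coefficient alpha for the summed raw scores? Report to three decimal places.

coefficient alpha = 0.460

Σσ²ᵢ = 0.74² + 1.54² + 1.61² + 0.95² = 6.4138
Covariances σ_ij = r_ij · s_i · s_j:
  σ(I1,I2) = 0.21 × 0.74 × 1.54 = 0.2393
  σ(I1,I3) = 0.09 × 0.74 × 1.61 = 0.1072
  σ(I1,I4) = 0.23 × 0.74 × 0.95 = 0.1617
  σ(I2,I3) = 0.25 × 1.54 × 1.61 = 0.6199
  σ(I2,I4) = 0.30 × 1.54 × 0.95 = 0.4389
  σ(I3,I4) = 0.08 × 1.61 × 0.95 = 0.1224
σ²_T = Σσ²ᵢ + 2·Σσ_ij = 6.4138 + 2 × 1.6894 = 9.7926
α = (4/3)·(1 − 6.4138/9.7926) = 0.460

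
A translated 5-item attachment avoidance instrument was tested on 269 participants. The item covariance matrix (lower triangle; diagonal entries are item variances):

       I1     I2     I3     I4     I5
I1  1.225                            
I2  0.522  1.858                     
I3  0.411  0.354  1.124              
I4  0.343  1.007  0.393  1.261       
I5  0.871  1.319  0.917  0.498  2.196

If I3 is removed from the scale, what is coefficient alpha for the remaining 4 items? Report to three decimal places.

Remaining items: I1, I2, I4, I5 (k = 4).
Σσ²ᵢ = 1.225 + 1.858 + 1.261 + 2.196 = 6.540
total variance = 6.540 + 2 × 4.560 = 15.660
α (item deleted) = (4/3)·(1 − 6.540/15.660) = 0.777

coefficient alpha = 0.777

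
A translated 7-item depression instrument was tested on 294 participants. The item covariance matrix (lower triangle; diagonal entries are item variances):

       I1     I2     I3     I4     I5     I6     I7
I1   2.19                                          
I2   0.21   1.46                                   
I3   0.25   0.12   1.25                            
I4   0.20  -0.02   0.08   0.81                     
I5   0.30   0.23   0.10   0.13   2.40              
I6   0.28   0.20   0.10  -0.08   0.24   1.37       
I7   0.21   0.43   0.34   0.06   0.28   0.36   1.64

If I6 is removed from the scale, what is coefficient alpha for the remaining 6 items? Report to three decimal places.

Remaining items: I1, I2, I3, I4, I5, I7 (k = 6).
Σσᵢ² = 2.19 + 1.46 + 1.25 + 0.81 + 2.40 + 1.64 = 9.75
σ²_total = 9.75 + 2 × 2.92 = 15.59
α (item deleted) = (6/5)·(1 − 9.75/15.59) = 0.450

α = 0.450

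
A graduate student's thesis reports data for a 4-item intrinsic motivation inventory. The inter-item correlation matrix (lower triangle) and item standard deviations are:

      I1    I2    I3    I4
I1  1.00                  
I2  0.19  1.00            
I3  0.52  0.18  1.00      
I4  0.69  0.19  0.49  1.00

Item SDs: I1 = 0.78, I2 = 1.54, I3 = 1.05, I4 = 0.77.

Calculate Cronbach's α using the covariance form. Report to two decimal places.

Cronbach's α = 0.61

Σσ²ᵢ = 0.78² + 1.54² + 1.05² + 0.77² = 4.6754
Covariances σ_ij = r_ij · s_i · s_j:
  σ(I1,I2) = 0.19 × 0.78 × 1.54 = 0.2282
  σ(I1,I3) = 0.52 × 0.78 × 1.05 = 0.4259
  σ(I1,I4) = 0.69 × 0.78 × 0.77 = 0.4144
  σ(I2,I3) = 0.18 × 1.54 × 1.05 = 0.2911
  σ(I2,I4) = 0.19 × 1.54 × 0.77 = 0.2253
  σ(I3,I4) = 0.49 × 1.05 × 0.77 = 0.3962
σ²_T = Σσ²ᵢ + 2·Σσ_ij = 4.6754 + 2 × 1.9811 = 8.6376
α = (4/3)·(1 − 4.6754/8.6376) = 0.61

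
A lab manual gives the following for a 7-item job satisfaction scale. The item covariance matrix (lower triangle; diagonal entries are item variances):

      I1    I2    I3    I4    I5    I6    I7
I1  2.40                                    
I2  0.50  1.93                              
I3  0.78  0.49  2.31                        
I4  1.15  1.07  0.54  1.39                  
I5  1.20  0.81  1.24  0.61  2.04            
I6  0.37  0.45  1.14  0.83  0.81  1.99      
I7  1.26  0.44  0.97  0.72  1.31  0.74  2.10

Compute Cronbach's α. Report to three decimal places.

sum of item variances = 2.40 + 1.93 + 2.31 + 1.39 + 2.04 + 1.99 + 2.10 = 14.16
Sum of the distinct covariances = 17.43
total variance = 14.16 + 2 × 17.43 = 49.02
α = (k/(k−1))·(1 − sum of item variances/total variance) = (7/6)·(1 − 14.16/49.02) = 0.830

Cronbach's α = 0.830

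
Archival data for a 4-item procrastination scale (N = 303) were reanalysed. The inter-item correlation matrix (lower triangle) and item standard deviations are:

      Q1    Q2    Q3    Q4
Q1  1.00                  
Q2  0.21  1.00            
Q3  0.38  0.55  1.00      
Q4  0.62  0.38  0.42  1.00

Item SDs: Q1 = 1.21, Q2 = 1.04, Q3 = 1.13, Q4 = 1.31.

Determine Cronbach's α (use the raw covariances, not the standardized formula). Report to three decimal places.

Σσ²ᵢ = 1.21² + 1.04² + 1.13² + 1.31² = 5.5387
Covariances σ_ij = r_ij · s_i · s_j:
  σ(Q1,Q2) = 0.21 × 1.21 × 1.04 = 0.2643
  σ(Q1,Q3) = 0.38 × 1.21 × 1.13 = 0.5196
  σ(Q1,Q4) = 0.62 × 1.21 × 1.31 = 0.9828
  σ(Q2,Q3) = 0.55 × 1.04 × 1.13 = 0.6464
  σ(Q2,Q4) = 0.38 × 1.04 × 1.31 = 0.5177
  σ(Q3,Q4) = 0.42 × 1.13 × 1.31 = 0.6217
σ²_T = Σσ²ᵢ + 2·Σσ_ij = 5.5387 + 2 × 3.5525 = 12.6437
α = (4/3)·(1 − 5.5387/12.6437) = 0.749

Cronbach's α = 0.749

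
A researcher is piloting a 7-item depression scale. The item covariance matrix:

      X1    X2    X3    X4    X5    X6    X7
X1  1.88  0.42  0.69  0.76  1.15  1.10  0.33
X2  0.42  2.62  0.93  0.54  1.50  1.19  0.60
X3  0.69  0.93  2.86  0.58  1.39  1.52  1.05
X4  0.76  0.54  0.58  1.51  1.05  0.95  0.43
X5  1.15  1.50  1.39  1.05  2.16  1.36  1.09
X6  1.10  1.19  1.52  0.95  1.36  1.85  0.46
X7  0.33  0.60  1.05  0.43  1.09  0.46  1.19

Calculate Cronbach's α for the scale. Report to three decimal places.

α = 0.853

Σσ²ᵢ = 1.88 + 2.62 + 2.86 + 1.51 + 2.16 + 1.85 + 1.19 = 14.07
Sum of off-diagonal covariances = 19.09
σ²_total = 14.07 + 2 × 19.09 = 52.25
α = (k/(k−1))·(1 − Σσ²ᵢ/σ²_total) = (7/6)·(1 − 14.07/52.25) = 0.853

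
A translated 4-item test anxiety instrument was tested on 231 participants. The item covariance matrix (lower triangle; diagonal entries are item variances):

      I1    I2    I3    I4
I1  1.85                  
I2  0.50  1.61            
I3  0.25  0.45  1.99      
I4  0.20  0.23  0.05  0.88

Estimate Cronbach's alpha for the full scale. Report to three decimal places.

ΣVar(i) = 1.85 + 1.61 + 1.99 + 0.88 = 6.33
Sum of off-diagonal covariances = 1.68
Var(T) = 6.33 + 2 × 1.68 = 9.69
α = (k/(k−1))·(1 − ΣVar(i)/Var(T)) = (4/3)·(1 − 6.33/9.69) = 0.462

Cronbach's alpha = 0.462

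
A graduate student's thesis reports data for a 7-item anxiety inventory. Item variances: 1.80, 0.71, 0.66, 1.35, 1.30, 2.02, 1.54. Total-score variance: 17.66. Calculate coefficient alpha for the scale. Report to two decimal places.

coefficient alpha = 0.55

sum of item variances = 1.80 + 0.71 + 0.66 + 1.35 + 1.30 + 2.02 + 1.54 = 9.38
α = (k/(k−1))·(1 − sum of item variances/total variance) = (7/6)·(1 − 9.38/17.66) = 0.55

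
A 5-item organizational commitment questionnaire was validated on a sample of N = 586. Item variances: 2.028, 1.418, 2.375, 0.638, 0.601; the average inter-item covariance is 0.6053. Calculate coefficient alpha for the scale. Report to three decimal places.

α = 0.790

sum of item variances = 2.028 + 1.418 + 2.375 + 0.638 + 0.601 = 7.060
Sum of the 10 distinct covariances = 10 × 0.6053 = 6.0530
total variance = sum of item variances + 2·Σcov = 7.060 + 2 × 6.0530 = 19.1660
α = (5/4)·(1 − 7.060/19.1660) = 0.790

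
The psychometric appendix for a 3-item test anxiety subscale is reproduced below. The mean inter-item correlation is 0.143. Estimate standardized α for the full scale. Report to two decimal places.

standardized α = 0.33

Standardized α = k·r̄ / (1 + (k−1)·r̄) = 3 × 0.143 / (1 + 2 × 0.143)
  = 0.4290 / 1.2860 = 0.33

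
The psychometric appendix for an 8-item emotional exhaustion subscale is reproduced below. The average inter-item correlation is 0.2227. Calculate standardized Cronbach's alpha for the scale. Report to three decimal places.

Standardized α = k·r̄ / (1 + (k−1)·r̄) = 8 × 0.2227 / (1 + 7 × 0.2227)
  = 1.7816 / 2.5589 = 0.696

α = 0.696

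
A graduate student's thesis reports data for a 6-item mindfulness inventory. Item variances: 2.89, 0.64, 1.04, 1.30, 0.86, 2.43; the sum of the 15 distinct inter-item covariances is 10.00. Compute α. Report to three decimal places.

α = 0.823

Σσᵢ² = 2.89 + 0.64 + 1.04 + 1.30 + 0.86 + 2.43 = 9.16
Sum of distinct covariances = 10.00
σ²_total = Σσᵢ² + 2·Σcov = 9.16 + 2 × 10.00 = 29.16
α = (6/5)·(1 − 9.16/29.16) = 0.823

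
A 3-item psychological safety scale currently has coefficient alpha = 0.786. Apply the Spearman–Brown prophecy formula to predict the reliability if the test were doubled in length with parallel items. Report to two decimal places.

Length factor m = 2
α' = m·α / (1 + (m−1)·α)
   = 2 × 0.786 / (1 + (2 − 1) × 0.786)
   = 1.5720 / 1.7860 = 0.88

predicted reliability = 0.88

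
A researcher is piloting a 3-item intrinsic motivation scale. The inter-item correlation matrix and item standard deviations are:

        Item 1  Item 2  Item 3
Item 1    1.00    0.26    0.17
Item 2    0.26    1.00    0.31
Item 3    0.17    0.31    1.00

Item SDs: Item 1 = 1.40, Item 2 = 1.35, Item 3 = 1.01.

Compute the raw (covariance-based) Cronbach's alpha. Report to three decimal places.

Σσ²ᵢ = 1.40² + 1.35² + 1.01² = 4.8026
Covariances σ_ij = r_ij · s_i · s_j:
  σ(Item 1,Item 2) = 0.26 × 1.40 × 1.35 = 0.4914
  σ(Item 1,Item 3) = 0.17 × 1.40 × 1.01 = 0.2404
  σ(Item 2,Item 3) = 0.31 × 1.35 × 1.01 = 0.4227
σ²_T = Σσ²ᵢ + 2·Σσ_ij = 4.8026 + 2 × 1.1545 = 7.1116
α = (3/2)·(1 − 4.8026/7.1116) = 0.487

α = 0.487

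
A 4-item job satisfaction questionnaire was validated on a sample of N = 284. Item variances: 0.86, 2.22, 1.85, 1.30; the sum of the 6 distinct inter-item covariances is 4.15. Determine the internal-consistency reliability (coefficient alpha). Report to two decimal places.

α = 0.76

ΣVar(i) = 0.86 + 2.22 + 1.85 + 1.30 = 6.23
Sum of distinct covariances = 4.15
σ²_total = ΣVar(i) + 2·Σcov = 6.23 + 2 × 4.15 = 14.53
α = (4/3)·(1 − 6.23/14.53) = 0.76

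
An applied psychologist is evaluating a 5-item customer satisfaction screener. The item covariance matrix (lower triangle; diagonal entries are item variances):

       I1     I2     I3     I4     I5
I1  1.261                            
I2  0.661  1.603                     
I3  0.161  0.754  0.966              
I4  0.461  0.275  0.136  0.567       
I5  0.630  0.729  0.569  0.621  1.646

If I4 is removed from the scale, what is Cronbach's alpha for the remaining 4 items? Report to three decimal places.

Remaining items: I1, I2, I3, I5 (k = 4).
ΣVar(i) = 1.261 + 1.603 + 0.966 + 1.646 = 5.476
Var(T) = 5.476 + 2 × 3.504 = 12.484
α (item deleted) = (4/3)·(1 − 5.476/12.484) = 0.748

Cronbach's alpha = 0.748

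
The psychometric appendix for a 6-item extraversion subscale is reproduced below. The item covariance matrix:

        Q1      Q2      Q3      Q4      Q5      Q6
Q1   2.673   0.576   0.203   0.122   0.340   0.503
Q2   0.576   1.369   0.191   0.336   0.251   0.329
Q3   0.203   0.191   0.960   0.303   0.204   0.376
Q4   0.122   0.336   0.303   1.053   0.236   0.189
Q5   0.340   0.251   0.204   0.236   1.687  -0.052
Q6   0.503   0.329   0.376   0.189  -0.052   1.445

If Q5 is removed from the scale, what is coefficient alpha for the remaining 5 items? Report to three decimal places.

Remaining items: Q1, Q2, Q3, Q4, Q6 (k = 5).
Σσ²ᵢ = 2.673 + 1.369 + 0.960 + 1.053 + 1.445 = 7.500
σ²_T = 7.500 + 2 × 3.128 = 13.756
α (item deleted) = (5/4)·(1 − 7.500/13.756) = 0.568

coefficient alpha = 0.568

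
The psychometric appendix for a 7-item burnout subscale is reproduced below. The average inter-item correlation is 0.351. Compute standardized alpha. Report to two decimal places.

Standardized α = k·r̄ / (1 + (k−1)·r̄) = 7 × 0.351 / (1 + 6 × 0.351)
  = 2.4570 / 3.1060 = 0.79

standardized alpha = 0.79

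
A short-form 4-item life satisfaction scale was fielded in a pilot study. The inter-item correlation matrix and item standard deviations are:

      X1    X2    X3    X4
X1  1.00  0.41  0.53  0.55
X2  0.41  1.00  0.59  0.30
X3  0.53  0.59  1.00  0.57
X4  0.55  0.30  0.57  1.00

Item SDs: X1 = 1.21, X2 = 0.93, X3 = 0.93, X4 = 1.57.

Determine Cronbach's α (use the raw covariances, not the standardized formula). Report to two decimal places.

α = 0.77

Σσ²ᵢ = 1.21² + 0.93² + 0.93² + 1.57² = 5.6588
Covariances σ_ij = r_ij · s_i · s_j:
  σ(X1,X2) = 0.41 × 1.21 × 0.93 = 0.4614
  σ(X1,X3) = 0.53 × 1.21 × 0.93 = 0.5964
  σ(X1,X4) = 0.55 × 1.21 × 1.57 = 1.0448
  σ(X2,X3) = 0.59 × 0.93 × 0.93 = 0.5103
  σ(X2,X4) = 0.30 × 0.93 × 1.57 = 0.4380
  σ(X3,X4) = 0.57 × 0.93 × 1.57 = 0.8323
σ²_T = Σσ²ᵢ + 2·Σσ_ij = 5.6588 + 2 × 3.8832 = 13.4252
α = (4/3)·(1 − 5.6588/13.4252) = 0.77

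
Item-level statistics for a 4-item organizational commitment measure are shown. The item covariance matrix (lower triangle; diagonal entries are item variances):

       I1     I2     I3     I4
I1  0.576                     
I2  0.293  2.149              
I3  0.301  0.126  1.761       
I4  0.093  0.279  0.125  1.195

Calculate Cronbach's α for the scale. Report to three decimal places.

Σσ²ᵢ = 0.576 + 2.149 + 1.761 + 1.195 = 5.681
Sum of the distinct covariances = 1.217
Var(T) = 5.681 + 2 × 1.217 = 8.115
α = (k/(k−1))·(1 − Σσ²ᵢ/Var(T)) = (4/3)·(1 − 5.681/8.115) = 0.400

Cronbach's α = 0.400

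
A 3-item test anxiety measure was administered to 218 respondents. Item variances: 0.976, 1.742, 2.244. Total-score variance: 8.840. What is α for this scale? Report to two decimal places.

Σσ²ᵢ = 0.976 + 1.742 + 2.244 = 4.962
α = (k/(k−1))·(1 − Σσ²ᵢ/Var(T)) = (3/2)·(1 − 4.962/8.840) = 0.66

α = 0.66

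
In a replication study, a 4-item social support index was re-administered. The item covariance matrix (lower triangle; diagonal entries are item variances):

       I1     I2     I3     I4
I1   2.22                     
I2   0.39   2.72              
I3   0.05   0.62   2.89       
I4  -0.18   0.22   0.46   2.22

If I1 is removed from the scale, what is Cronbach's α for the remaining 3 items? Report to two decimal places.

Remaining items: I2, I3, I4 (k = 3).
Σσ²ᵢ = 2.72 + 2.89 + 2.22 = 7.83
Var(T) = 7.83 + 2 × 1.30 = 10.43
α (item deleted) = (3/2)·(1 − 7.83/10.43) = 0.37

α = 0.37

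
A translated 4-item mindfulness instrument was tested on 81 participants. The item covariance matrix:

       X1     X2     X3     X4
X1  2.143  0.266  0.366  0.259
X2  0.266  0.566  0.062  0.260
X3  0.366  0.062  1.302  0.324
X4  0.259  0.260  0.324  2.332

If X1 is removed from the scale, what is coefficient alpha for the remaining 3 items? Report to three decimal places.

Remaining items: X2, X3, X4 (k = 3).
Σσ²ᵢ = 0.566 + 1.302 + 2.332 = 4.200
total variance = 4.200 + 2 × 0.646 = 5.492
α (item deleted) = (3/2)·(1 − 4.200/5.492) = 0.353

α = 0.353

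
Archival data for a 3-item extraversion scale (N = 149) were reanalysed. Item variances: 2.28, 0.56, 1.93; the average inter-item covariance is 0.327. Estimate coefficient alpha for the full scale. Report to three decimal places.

ΣVar(i) = 2.28 + 0.56 + 1.93 = 4.77
Sum of the 3 distinct covariances = 3 × 0.327 = 0.981
total variance = ΣVar(i) + 2·Σcov = 4.77 + 2 × 0.981 = 6.732
α = (3/2)·(1 − 4.77/6.732) = 0.437

coefficient alpha = 0.437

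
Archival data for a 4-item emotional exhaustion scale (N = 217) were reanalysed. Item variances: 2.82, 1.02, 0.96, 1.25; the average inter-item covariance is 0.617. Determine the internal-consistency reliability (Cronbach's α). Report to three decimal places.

sum of item variances = 2.82 + 1.02 + 0.96 + 1.25 = 6.05
Sum of the 6 distinct covariances = 6 × 0.617 = 3.702
total variance = sum of item variances + 2·Σcov = 6.05 + 2 × 3.702 = 13.454
α = (4/3)·(1 − 6.05/13.454) = 0.734

α = 0.734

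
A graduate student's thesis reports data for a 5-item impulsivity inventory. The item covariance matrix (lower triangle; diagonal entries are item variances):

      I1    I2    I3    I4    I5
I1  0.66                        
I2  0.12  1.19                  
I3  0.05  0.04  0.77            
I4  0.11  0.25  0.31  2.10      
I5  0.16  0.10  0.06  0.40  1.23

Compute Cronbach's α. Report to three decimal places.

sum of item variances = 0.66 + 1.19 + 0.77 + 2.10 + 1.23 = 5.95
Σ_{i<j} σ_ij = 1.60
total variance = 5.95 + 2 × 1.60 = 9.15
α = (k/(k−1))·(1 − sum of item variances/total variance) = (5/4)·(1 − 5.95/9.15) = 0.437

Cronbach's α = 0.437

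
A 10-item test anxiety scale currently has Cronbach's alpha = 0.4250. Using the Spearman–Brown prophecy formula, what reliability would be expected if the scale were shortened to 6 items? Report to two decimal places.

Length factor m = 6/10 = 0.6000
α' = m·α / (1 − (1−m)·α)
   = 6/10 × 0.4250 / (1 − (1 − 6/10) × 0.4250)
   = 0.2550 / 0.8300 = 0.31

predicted reliability = 0.31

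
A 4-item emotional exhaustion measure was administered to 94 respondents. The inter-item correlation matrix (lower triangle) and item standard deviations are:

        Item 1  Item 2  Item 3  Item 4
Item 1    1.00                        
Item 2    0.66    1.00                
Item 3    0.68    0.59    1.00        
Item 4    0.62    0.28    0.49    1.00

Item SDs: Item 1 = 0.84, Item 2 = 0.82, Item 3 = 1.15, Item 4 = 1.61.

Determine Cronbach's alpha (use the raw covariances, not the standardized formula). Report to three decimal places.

Σσ²ᵢ = 0.84² + 0.82² + 1.15² + 1.61² = 5.2926
Covariances σ_ij = r_ij · s_i · s_j:
  σ(Item 1,Item 2) = 0.66 × 0.84 × 0.82 = 0.4546
  σ(Item 1,Item 3) = 0.68 × 0.84 × 1.15 = 0.6569
  σ(Item 1,Item 4) = 0.62 × 0.84 × 1.61 = 0.8385
  σ(Item 2,Item 3) = 0.59 × 0.82 × 1.15 = 0.5564
  σ(Item 2,Item 4) = 0.28 × 0.82 × 1.61 = 0.3697
  σ(Item 3,Item 4) = 0.49 × 1.15 × 1.61 = 0.9072
σ²_T = Σσ²ᵢ + 2·Σσ_ij = 5.2926 + 2 × 3.7833 = 12.8592
α = (4/3)·(1 − 5.2926/12.8592) = 0.785

Cronbach's alpha = 0.785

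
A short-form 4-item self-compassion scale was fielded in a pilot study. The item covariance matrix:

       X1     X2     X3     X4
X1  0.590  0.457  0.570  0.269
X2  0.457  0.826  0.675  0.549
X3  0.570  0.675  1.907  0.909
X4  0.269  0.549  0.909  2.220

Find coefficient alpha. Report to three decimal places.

α = 0.737

sum of item variances = 0.590 + 0.826 + 1.907 + 2.220 = 5.543
Sum of the distinct covariances = 3.429
σ²_total = 5.543 + 2 × 3.429 = 12.401
α = (k/(k−1))·(1 − sum of item variances/σ²_total) = (4/3)·(1 − 5.543/12.401) = 0.737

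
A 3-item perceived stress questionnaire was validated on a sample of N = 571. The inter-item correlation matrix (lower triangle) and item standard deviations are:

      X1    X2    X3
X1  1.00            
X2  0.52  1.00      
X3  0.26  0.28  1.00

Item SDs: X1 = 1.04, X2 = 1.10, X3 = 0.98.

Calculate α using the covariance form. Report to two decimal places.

α = 0.63

Σσ²ᵢ = 1.04² + 1.10² + 0.98² = 3.2520
Covariances σ_ij = r_ij · s_i · s_j:
  σ(X1,X2) = 0.52 × 1.04 × 1.10 = 0.5949
  σ(X1,X3) = 0.26 × 1.04 × 0.98 = 0.2650
  σ(X2,X3) = 0.28 × 1.10 × 0.98 = 0.3018
σ²_T = Σσ²ᵢ + 2·Σσ_ij = 3.2520 + 2 × 1.1617 = 5.5754
α = (3/2)·(1 − 3.2520/5.5754) = 0.63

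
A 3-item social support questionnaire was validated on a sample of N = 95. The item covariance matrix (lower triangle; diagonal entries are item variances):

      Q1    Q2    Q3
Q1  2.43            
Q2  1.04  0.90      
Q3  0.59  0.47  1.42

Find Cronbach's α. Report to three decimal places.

Cronbach's α = 0.704

Σσᵢ² = 2.43 + 0.90 + 1.42 = 4.75
Sum of the distinct covariances = 2.10
σ²_total = 4.75 + 2 × 2.10 = 8.95
α = (k/(k−1))·(1 − Σσᵢ²/σ²_total) = (3/2)·(1 − 4.75/8.95) = 0.704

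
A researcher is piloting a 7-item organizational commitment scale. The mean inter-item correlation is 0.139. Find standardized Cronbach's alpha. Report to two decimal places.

α = 0.53

Standardized α = k·r̄ / (1 + (k−1)·r̄) = 7 × 0.139 / (1 + 6 × 0.139)
  = 0.9730 / 1.8340 = 0.53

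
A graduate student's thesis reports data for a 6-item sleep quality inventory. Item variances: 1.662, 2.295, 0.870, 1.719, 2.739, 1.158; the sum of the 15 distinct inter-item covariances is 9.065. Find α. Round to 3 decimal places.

α = 0.761

sum of item variances = 1.662 + 2.295 + 0.870 + 1.719 + 2.739 + 1.158 = 10.443
Sum of distinct covariances = 9.065
σ²_total = sum of item variances + 2·Σcov = 10.443 + 2 × 9.065 = 28.573
α = (6/5)·(1 − 10.443/28.573) = 0.761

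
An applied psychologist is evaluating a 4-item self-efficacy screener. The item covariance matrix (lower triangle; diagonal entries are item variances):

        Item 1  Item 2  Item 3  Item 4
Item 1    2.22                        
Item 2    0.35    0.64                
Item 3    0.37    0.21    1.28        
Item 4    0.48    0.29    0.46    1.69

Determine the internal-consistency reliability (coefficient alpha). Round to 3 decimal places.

ΣVar(i) = 2.22 + 0.64 + 1.28 + 1.69 = 5.83
Σ_{i<j} σ_ij = 2.16
σ²_total = 5.83 + 2 × 2.16 = 10.15
α = (k/(k−1))·(1 − ΣVar(i)/σ²_total) = (4/3)·(1 − 5.83/10.15) = 0.567

coefficient alpha = 0.567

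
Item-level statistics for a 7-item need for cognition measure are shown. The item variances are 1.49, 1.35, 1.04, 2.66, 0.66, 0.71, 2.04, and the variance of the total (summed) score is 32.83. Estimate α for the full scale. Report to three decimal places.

α = 0.813

Σσᵢ² = 1.49 + 1.35 + 1.04 + 2.66 + 0.66 + 0.71 + 2.04 = 9.95
α = (k/(k−1))·(1 − Σσᵢ²/Var(T)) = (7/6)·(1 − 9.95/32.83) = 0.813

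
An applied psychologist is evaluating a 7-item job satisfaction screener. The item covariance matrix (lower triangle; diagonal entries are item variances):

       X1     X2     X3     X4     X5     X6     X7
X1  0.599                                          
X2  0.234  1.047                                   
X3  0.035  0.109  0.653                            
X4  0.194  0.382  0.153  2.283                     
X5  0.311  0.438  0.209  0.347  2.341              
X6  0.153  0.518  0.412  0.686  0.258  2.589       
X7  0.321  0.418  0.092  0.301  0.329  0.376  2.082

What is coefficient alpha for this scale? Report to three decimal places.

α = 0.606

ΣVar(i) = 0.599 + 1.047 + 0.653 + 2.283 + 2.341 + 2.589 + 2.082 = 11.594
Σ_{i<j} σ_ij = 6.276
σ²_T = 11.594 + 2 × 6.276 = 24.146
α = (k/(k−1))·(1 − ΣVar(i)/σ²_T) = (7/6)·(1 − 11.594/24.146) = 0.606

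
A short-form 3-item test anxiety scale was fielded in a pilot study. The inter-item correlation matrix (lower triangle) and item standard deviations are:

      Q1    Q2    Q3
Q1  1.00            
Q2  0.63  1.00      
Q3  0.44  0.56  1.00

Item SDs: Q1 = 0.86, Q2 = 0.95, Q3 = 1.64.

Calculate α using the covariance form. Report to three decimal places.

α = 0.722

Σσ²ᵢ = 0.86² + 0.95² + 1.64² = 4.3317
Covariances σ_ij = r_ij · s_i · s_j:
  σ(Q1,Q2) = 0.63 × 0.86 × 0.95 = 0.5147
  σ(Q1,Q3) = 0.44 × 0.86 × 1.64 = 0.6206
  σ(Q2,Q3) = 0.56 × 0.95 × 1.64 = 0.8725
σ²_T = Σσ²ᵢ + 2·Σσ_ij = 4.3317 + 2 × 2.0078 = 8.3473
α = (3/2)·(1 − 4.3317/8.3473) = 0.722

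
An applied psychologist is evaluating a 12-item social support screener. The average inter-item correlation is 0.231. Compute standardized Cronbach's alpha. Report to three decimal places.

Standardized α = k·r̄ / (1 + (k−1)·r̄) = 12 × 0.231 / (1 + 11 × 0.231)
  = 2.7720 / 3.5410 = 0.783

α = 0.783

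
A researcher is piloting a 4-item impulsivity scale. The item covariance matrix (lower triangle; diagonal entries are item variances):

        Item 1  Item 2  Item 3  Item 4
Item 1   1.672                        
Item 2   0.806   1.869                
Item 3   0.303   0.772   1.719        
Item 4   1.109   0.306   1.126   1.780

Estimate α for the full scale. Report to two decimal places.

sum of item variances = 1.672 + 1.869 + 1.719 + 1.780 = 7.040
Σ_{i<j} σ_ij = 4.422
σ²_total = 7.040 + 2 × 4.422 = 15.884
α = (k/(k−1))·(1 − sum of item variances/σ²_total) = (4/3)·(1 − 7.040/15.884) = 0.74

α = 0.74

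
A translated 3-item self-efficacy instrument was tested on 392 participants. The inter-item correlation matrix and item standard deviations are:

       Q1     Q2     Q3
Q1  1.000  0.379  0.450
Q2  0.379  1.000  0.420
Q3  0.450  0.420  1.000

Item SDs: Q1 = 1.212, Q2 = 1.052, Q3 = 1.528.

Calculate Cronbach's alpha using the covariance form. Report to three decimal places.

Cronbach's alpha = 0.672

Σσ²ᵢ = 1.212² + 1.052² + 1.528² = 4.9104
Covariances σ_ij = r_ij · s_i · s_j:
  σ(Q1,Q2) = 0.379 × 1.212 × 1.052 = 0.4832
  σ(Q1,Q3) = 0.450 × 1.212 × 1.528 = 0.8334
  σ(Q2,Q3) = 0.420 × 1.052 × 1.528 = 0.6751
σ²_T = Σσ²ᵢ + 2·Σσ_ij = 4.9104 + 2 × 1.9917 = 8.8938
α = (3/2)·(1 − 4.9104/8.8938) = 0.672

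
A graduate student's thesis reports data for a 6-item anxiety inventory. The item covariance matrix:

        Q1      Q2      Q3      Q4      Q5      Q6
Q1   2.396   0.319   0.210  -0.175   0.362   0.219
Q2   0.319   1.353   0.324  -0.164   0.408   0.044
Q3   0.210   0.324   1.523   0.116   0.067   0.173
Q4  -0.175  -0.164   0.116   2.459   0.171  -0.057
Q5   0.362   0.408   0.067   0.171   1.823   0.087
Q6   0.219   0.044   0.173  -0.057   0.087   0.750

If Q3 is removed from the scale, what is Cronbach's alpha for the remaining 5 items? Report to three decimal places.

Cronbach's alpha = 0.271

Remaining items: Q1, Q2, Q4, Q5, Q6 (k = 5).
sum of item variances = 2.396 + 1.353 + 2.459 + 1.823 + 0.750 = 8.781
Var(T) = 8.781 + 2 × 1.214 = 11.209
α (item deleted) = (5/4)·(1 − 8.781/11.209) = 0.271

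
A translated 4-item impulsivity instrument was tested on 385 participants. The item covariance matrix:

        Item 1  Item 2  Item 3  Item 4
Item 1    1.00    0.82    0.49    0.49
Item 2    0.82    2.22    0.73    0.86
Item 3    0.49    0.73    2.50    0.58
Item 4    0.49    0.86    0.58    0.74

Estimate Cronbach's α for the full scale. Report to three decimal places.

α = 0.735

sum of item variances = 1.00 + 2.22 + 2.50 + 0.74 = 6.46
Σ_{i<j} σ_ij = 3.97
σ²_T = 6.46 + 2 × 3.97 = 14.40
α = (k/(k−1))·(1 − sum of item variances/σ²_T) = (4/3)·(1 − 6.46/14.40) = 0.735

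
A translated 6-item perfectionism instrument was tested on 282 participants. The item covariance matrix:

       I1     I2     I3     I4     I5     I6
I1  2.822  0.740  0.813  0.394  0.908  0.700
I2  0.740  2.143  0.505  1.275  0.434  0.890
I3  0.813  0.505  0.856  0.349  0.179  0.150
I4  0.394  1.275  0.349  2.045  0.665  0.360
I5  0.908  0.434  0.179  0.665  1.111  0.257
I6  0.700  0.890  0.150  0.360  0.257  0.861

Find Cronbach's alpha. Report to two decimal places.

α = 0.76

ΣVar(i) = 2.822 + 2.143 + 0.856 + 2.045 + 1.111 + 0.861 = 9.838
Σ_{i<j} σ_ij = 8.619
total variance = 9.838 + 2 × 8.619 = 27.076
α = (k/(k−1))·(1 − ΣVar(i)/total variance) = (6/5)·(1 − 9.838/27.076) = 0.76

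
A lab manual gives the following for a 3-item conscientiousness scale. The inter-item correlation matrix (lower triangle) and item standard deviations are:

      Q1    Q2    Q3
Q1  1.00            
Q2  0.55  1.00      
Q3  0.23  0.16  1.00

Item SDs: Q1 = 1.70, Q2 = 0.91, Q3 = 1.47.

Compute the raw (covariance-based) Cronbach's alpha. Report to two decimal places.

Σσ²ᵢ = 1.70² + 0.91² + 1.47² = 5.8790
Covariances σ_ij = r_ij · s_i · s_j:
  σ(Q1,Q2) = 0.55 × 1.70 × 0.91 = 0.8509
  σ(Q1,Q3) = 0.23 × 1.70 × 1.47 = 0.5748
  σ(Q2,Q3) = 0.16 × 0.91 × 1.47 = 0.2140
σ²_T = Σσ²ᵢ + 2·Σσ_ij = 5.8790 + 2 × 1.6397 = 9.1584
α = (3/2)·(1 − 5.8790/9.1584) = 0.54

α = 0.54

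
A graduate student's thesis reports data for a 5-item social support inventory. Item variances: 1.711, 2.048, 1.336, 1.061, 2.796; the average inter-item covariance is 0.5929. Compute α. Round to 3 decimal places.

α = 0.712

Σσᵢ² = 1.711 + 2.048 + 1.336 + 1.061 + 2.796 = 8.952
Sum of the 10 distinct covariances = 10 × 0.5929 = 5.9290
σ²_total = Σσᵢ² + 2·Σcov = 8.952 + 2 × 5.9290 = 20.8100
α = (5/4)·(1 − 8.952/20.8100) = 0.712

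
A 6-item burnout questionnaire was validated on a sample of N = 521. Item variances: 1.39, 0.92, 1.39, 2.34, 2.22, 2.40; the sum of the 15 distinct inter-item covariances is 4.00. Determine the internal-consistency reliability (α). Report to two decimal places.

Σσ²ᵢ = 1.39 + 0.92 + 1.39 + 2.34 + 2.22 + 2.40 = 10.66
Sum of distinct covariances = 4.00
total variance = Σσ²ᵢ + 2·Σcov = 10.66 + 2 × 4.00 = 18.66
α = (6/5)·(1 − 10.66/18.66) = 0.51

α = 0.51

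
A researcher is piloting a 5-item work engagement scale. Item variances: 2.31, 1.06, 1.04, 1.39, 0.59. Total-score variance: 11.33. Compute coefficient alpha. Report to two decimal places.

Σσᵢ² = 2.31 + 1.06 + 1.04 + 1.39 + 0.59 = 6.39
α = (k/(k−1))·(1 − Σσᵢ²/σ²_total) = (5/4)·(1 − 6.39/11.33) = 0.55

coefficient alpha = 0.55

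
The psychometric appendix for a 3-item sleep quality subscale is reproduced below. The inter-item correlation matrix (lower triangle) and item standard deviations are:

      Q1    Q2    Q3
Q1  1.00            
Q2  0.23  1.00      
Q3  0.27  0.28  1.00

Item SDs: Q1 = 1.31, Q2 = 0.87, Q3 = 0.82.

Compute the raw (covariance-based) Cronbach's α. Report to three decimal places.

Σσ²ᵢ = 1.31² + 0.87² + 0.82² = 3.1454
Covariances σ_ij = r_ij · s_i · s_j:
  σ(Q1,Q2) = 0.23 × 1.31 × 0.87 = 0.2621
  σ(Q1,Q3) = 0.27 × 1.31 × 0.82 = 0.2900
  σ(Q2,Q3) = 0.28 × 0.87 × 0.82 = 0.1998
σ²_T = Σσ²ᵢ + 2·Σσ_ij = 3.1454 + 2 × 0.7519 = 4.6492
α = (3/2)·(1 − 3.1454/4.6492) = 0.485

Cronbach's α = 0.485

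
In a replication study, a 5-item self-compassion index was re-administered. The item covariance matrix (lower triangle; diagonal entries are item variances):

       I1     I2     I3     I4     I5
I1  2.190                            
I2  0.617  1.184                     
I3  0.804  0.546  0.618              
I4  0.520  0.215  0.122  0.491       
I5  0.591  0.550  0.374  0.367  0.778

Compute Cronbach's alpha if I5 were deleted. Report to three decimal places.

Remaining items: I1, I2, I3, I4 (k = 4).
Σσᵢ² = 2.190 + 1.184 + 0.618 + 0.491 = 4.483
Var(T) = 4.483 + 2 × 2.824 = 10.131
α (item deleted) = (4/3)·(1 − 4.483/10.131) = 0.743

α = 0.743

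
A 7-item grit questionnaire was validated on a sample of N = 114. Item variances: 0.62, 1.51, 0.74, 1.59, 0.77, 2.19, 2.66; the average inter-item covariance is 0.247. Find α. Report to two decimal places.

Σσ²ᵢ = 0.62 + 1.51 + 0.74 + 1.59 + 0.77 + 2.19 + 2.66 = 10.08
Sum of the 21 distinct covariances = 21 × 0.247 = 5.187
Var(T) = Σσ²ᵢ + 2·Σcov = 10.08 + 2 × 5.187 = 20.454
α = (7/6)·(1 − 10.08/20.454) = 0.59

α = 0.59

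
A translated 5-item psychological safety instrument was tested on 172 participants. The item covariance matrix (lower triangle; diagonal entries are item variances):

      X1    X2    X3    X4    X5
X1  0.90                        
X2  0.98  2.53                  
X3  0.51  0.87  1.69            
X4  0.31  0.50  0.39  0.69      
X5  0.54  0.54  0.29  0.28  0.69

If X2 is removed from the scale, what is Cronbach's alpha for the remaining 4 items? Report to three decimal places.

Remaining items: X1, X3, X4, X5 (k = 4).
Σσᵢ² = 0.90 + 1.69 + 0.69 + 0.69 = 3.97
total variance = 3.97 + 2 × 2.32 = 8.61
α (item deleted) = (4/3)·(1 − 3.97/8.61) = 0.719

α = 0.719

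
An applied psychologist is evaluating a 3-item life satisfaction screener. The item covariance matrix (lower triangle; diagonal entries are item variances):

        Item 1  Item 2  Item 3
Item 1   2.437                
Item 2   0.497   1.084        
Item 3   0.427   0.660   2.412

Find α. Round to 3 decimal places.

Σσ²ᵢ = 2.437 + 1.084 + 2.412 = 5.933
Sum of the distinct covariances = 1.584
σ²_T = 5.933 + 2 × 1.584 = 9.101
α = (k/(k−1))·(1 − Σσ²ᵢ/σ²_T) = (3/2)·(1 − 5.933/9.101) = 0.522

α = 0.522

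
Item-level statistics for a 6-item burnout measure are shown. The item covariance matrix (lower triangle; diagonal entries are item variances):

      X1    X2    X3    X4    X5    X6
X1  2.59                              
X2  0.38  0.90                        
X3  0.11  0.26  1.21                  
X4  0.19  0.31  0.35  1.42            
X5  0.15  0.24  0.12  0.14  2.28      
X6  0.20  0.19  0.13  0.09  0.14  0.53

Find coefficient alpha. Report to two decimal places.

Σσ²ᵢ = 2.59 + 0.90 + 1.21 + 1.42 + 2.28 + 0.53 = 8.93
Sum of the distinct covariances = 3.00
total variance = 8.93 + 2 × 3.00 = 14.93
α = (k/(k−1))·(1 − Σσ²ᵢ/total variance) = (6/5)·(1 − 8.93/14.93) = 0.48

α = 0.48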